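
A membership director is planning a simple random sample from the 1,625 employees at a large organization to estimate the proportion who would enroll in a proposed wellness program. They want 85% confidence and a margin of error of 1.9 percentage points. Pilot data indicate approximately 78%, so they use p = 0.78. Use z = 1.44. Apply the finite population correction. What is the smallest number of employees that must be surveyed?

Unadjusted: n₀ = 1.44² × 0.78 × 0.22 / 0.019² ≈ 985.68, so n₀ = 986.
Finite population correction with N = 1,625: n = n₀ / (1 + (n₀−1)/N) = 986 / (1 + 985/1625) = 986 / 1.6062 ≈ 613.89.
Rounding up, n = 614.

614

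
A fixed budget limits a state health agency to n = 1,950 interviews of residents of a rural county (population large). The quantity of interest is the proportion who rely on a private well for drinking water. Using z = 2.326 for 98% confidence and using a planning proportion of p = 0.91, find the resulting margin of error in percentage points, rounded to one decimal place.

1.5

SE(p̂) = √[p(1−p)/n] = √[0.0819/1950] = 0.00648.
E = z × SE = 2.326 × 0.00648 = 0.01507, or 1.5 percentage points.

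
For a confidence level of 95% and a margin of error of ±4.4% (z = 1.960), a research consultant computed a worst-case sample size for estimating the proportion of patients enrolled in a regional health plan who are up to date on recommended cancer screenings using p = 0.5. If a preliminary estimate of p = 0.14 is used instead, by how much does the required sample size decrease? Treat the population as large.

Conservative (p = 0.5): n = 1.960² × 0.25 / 0.044² ≈ 496.07 → 497.
Using p = 0.14: p(1−p) = 0.1204, so n = 1.960² × 0.1204 / 0.044² ≈ 238.91 → 239.
Reduction: 497 − 239 = 258.

258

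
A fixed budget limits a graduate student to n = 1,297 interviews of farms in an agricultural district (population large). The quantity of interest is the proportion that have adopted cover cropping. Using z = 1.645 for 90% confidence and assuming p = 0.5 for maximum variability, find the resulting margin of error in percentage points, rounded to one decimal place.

SE(p̂) = √[p(1−p)/n] = √[0.2500/1297] = 0.01388.
E = z × SE = 1.645 × 0.01388 = 0.02284, or 2.3 percentage points.

2.3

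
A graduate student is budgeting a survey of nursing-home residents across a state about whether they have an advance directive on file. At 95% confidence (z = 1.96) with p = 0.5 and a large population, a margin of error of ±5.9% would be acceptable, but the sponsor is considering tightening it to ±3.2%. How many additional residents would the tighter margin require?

At ±5.9%: n = 1.96² × 0.2500 / 0.059² ≈ 275.90 → 276.
At ±3.2%: n = 1.96² × 0.2500 / 0.032² ≈ 937.89 → 938.
Additional respondents: 938 − 276 = 662.

662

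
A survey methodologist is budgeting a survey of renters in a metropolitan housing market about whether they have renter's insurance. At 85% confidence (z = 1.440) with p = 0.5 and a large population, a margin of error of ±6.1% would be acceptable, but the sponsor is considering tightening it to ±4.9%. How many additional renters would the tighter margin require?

At ±6.1%: n = 1.440² × 0.2500 / 0.061² ≈ 139.32 → 140.
At ±4.9%: n = 1.440² × 0.2500 / 0.049² ≈ 215.91 → 216.
Additional respondents: 216 − 140 = 76.

76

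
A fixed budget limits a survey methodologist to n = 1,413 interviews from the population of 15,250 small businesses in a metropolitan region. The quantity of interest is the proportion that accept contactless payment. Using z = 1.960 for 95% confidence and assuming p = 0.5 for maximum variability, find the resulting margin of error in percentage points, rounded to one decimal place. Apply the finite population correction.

Finite-population factor: (N−n)/(N−1) = (15250−1413)/(15250−1) = 0.9074.
SE(p̂) = √[p(1−p)/n · (N−n)/(N−1)] = √[0.2500/1413 × 0.9074] = 0.01267.
E = z × SE = 1.960 × 0.01267 = 0.02483 ≈ 2.5 percentage points.

2.5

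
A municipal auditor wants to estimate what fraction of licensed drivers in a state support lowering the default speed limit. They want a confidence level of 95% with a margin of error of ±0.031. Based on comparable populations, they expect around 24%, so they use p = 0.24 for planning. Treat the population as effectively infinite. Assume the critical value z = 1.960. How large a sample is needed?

With p = 0.24, p(1−p) = 0.1824.
n = z²·p(1−p)/E² = 1.960² × 0.1824 / 0.031² = 3.8416 × 0.1824 / 0.000961 ≈ 729.14.
Rounding up gives n = 730.

730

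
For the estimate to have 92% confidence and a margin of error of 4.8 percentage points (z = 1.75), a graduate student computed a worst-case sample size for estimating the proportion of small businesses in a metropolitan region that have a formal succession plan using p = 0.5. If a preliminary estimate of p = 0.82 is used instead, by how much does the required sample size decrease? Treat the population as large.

136

Conservative (p = 0.5): n = 1.75² × 0.25 / 0.048² ≈ 332.30 → 333.
Using p = 0.82: p(1−p) = 0.1476, so n = 1.75² × 0.1476 / 0.048² ≈ 196.19 → 197.
Reduction: 333 − 197 = 136.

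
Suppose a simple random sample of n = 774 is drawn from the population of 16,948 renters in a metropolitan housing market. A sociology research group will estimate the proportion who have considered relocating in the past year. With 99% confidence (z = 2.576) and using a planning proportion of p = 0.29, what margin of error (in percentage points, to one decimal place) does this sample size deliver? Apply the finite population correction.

Finite-population factor: (N−n)/(N−1) = (16948−774)/(16948−1) = 0.9544.
SE(p̂) = √[p(1−p)/n · (N−n)/(N−1)] = √[0.2059/774 × 0.9544] = 0.01593.
E = z × SE = 2.576 × 0.01593 = 0.04105 ≈ 4.1 percentage points.

4.1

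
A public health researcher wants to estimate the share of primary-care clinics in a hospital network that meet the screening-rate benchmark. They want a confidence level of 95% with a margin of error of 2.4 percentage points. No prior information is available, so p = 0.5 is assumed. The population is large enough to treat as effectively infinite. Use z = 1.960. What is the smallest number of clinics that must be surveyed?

With p = 0.5, p(1−p) = 0.25.
n = z²·p(1−p)/E² = 1.960² × 0.2500 / 0.024² = 3.8416 × 0.2500 / 0.000576 ≈ 1667.36.
Rounding up gives n = 1668.

1668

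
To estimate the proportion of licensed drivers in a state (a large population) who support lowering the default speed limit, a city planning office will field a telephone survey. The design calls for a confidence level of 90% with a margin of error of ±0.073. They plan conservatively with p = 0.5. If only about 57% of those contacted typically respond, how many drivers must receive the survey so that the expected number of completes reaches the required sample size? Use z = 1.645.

223

Completed interviews needed: n₀ = 1.645² × 0.2500 / 0.073² ≈ 126.95 → 127.
At a 57% response rate, contacts needed = 127 / 0.57 ≈ 222.81 → 223.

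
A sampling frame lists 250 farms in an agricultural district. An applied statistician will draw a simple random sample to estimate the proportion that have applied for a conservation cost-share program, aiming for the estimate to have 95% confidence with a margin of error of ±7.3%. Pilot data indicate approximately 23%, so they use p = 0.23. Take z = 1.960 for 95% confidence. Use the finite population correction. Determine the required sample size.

Unadjusted: n₀ = 1.960² × 0.23 × 0.77 / 0.073² ≈ 127.67, so n₀ = 128.
Finite population correction with N = 250: n = n₀ / (1 + (n₀−1)/N) = 128 / (1 + 127/250) = 128 / 1.5080 ≈ 84.88.
Rounding up, n = 85.

85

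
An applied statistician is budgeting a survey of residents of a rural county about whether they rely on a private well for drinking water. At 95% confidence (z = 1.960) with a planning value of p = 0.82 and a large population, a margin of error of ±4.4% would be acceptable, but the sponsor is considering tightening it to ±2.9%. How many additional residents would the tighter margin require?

382

At ±4.4%: n = 1.960² × 0.1476 / 0.044² ≈ 292.88 → 293.
At ±2.9%: n = 1.960² × 0.1476 / 0.029² ≈ 674.22 → 675.
Additional respondents: 675 − 293 = 382.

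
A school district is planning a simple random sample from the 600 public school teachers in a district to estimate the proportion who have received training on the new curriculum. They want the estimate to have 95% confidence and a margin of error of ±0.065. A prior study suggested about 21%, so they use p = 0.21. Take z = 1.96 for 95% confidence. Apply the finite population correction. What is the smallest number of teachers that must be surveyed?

121

Unadjusted: n₀ = 1.96² × 0.21 × 0.79 / 0.065² ≈ 150.85, so n₀ = 151.
Finite population correction with N = 600: n = n₀ / (1 + (n₀−1)/N) = 151 / (1 + 150/600) = 151 / 1.2500 ≈ 120.80.
Rounding up, n = 121.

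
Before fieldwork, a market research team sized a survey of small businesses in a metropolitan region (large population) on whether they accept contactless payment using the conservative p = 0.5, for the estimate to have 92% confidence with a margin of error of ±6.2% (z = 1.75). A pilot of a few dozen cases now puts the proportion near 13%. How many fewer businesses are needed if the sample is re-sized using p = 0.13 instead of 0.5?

109

Conservative (p = 0.5): n = 1.75² × 0.25 / 0.062² ≈ 199.17 → 200.
Using p = 0.13: p(1−p) = 0.1131, so n = 1.75² × 0.1131 / 0.062² ≈ 90.11 → 91.
Reduction: 200 − 91 = 109.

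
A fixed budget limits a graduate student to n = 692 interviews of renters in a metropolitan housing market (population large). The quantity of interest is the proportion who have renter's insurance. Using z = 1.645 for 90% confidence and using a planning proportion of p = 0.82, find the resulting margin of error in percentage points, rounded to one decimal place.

2.4

SE(p̂) = √[p(1−p)/n] = √[0.1476/692] = 0.01460.
E = z × SE = 1.645 × 0.01460 = 0.02402, or 2.4 percentage points.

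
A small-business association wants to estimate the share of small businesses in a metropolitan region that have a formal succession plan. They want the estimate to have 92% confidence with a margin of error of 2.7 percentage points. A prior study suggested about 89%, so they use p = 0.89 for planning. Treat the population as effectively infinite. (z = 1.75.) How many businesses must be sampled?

With p = 0.89, p(1−p) = 0.0979.
n = z²·p(1−p)/E² = 1.75² × 0.0979 / 0.027² = 3.0625 × 0.0979 / 0.000729 ≈ 411.27.
Rounding up gives n = 412.

412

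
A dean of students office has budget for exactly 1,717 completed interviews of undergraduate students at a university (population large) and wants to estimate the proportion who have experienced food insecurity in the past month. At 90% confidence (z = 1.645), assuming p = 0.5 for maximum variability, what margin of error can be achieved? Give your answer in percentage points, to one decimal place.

2.0

SE(p̂) = √[p(1−p)/n] = √[0.2500/1717] = 0.01207.
E = z × SE = 1.645 × 0.01207 = 0.01985, or 2.0 percentage points.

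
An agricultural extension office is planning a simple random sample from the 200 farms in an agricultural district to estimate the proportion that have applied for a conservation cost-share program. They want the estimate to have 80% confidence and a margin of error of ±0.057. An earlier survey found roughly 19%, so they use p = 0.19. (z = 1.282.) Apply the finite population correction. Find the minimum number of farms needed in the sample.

57

Unadjusted: n₀ = 1.282² × 0.19 × 0.81 / 0.057² ≈ 77.85, so n₀ = 78.
Finite population correction with N = 200: n = n₀ / (1 + (n₀−1)/N) = 78 / (1 + 77/200) = 78 / 1.3850 ≈ 56.32.
Rounding up, n = 57.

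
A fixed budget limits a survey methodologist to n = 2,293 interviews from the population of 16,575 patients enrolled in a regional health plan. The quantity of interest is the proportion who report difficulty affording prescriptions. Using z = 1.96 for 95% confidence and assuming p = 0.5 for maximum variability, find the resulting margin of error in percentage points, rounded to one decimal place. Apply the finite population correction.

1.9

Finite-population factor: (N−n)/(N−1) = (16575−2293)/(16575−1) = 0.8617.
SE(p̂) = √[p(1−p)/n · (N−n)/(N−1)] = √[0.2500/2293 × 0.8617] = 0.00969.
E = z × SE = 1.96 × 0.00969 = 0.01900 ≈ 1.9 percentage points.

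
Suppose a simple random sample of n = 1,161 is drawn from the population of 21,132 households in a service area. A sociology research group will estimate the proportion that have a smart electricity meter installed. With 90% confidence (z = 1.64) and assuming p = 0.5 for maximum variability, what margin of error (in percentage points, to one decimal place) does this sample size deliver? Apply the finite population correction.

Finite-population factor: (N−n)/(N−1) = (21132−1161)/(21132−1) = 0.9451.
SE(p̂) = √[p(1−p)/n · (N−n)/(N−1)] = √[0.2500/1161 × 0.9451] = 0.01427.
E = z × SE = 1.64 × 0.01427 = 0.02340 ≈ 2.3 percentage points.

2.3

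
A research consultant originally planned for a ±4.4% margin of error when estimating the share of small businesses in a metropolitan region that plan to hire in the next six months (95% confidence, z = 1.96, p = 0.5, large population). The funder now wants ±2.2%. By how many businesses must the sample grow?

At ±4.4%: n = 1.96² × 0.2500 / 0.044² ≈ 496.07 → 497.
At ±2.2%: n = 1.96² × 0.2500 / 0.022² ≈ 1984.30 → 1985.
Additional respondents: 1985 − 497 = 1488.

1488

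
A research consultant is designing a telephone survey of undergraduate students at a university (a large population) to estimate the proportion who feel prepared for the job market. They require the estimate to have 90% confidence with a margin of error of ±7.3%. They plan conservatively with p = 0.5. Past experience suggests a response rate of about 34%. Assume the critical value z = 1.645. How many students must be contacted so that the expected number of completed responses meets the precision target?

Completed interviews needed: n₀ = 1.645² × 0.2500 / 0.073² ≈ 126.95 → 127.
At a 34% response rate, contacts needed = 127 / 0.34 ≈ 373.53 → 374.

374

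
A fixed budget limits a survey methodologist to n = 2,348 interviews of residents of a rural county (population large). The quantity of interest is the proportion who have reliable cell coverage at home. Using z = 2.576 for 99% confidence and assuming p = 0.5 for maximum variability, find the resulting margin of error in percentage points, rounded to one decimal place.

SE(p̂) = √[p(1−p)/n] = √[0.2500/2348] = 0.01032.
E = z × SE = 2.576 × 0.01032 = 0.02658, or 2.7 percentage points.

2.7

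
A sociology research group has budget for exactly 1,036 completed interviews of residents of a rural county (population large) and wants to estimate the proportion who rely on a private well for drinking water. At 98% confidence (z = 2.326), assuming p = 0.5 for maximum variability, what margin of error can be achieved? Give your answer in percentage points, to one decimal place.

SE(p̂) = √[p(1−p)/n] = √[0.2500/1036] = 0.01553.
E = z × SE = 2.326 × 0.01553 = 0.03613, or 3.6 percentage points.

3.6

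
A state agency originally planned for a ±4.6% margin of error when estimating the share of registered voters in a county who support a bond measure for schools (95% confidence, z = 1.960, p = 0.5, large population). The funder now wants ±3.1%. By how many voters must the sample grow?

546

At ±4.6%: n = 1.960² × 0.2500 / 0.046² ≈ 453.88 → 454.
At ±3.1%: n = 1.960² × 0.2500 / 0.031² ≈ 999.38 → 1000.
Additional respondents: 1000 − 454 = 546.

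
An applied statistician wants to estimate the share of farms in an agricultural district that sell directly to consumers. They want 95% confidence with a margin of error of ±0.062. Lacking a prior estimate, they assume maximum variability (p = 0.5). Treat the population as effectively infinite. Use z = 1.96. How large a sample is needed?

250

With p = 0.5, p(1−p) = 0.25.
n = z²·p(1−p)/E² = 1.96² × 0.2500 / 0.062² = 3.8416 × 0.2500 / 0.003844 ≈ 249.84.
Rounding up gives n = 250.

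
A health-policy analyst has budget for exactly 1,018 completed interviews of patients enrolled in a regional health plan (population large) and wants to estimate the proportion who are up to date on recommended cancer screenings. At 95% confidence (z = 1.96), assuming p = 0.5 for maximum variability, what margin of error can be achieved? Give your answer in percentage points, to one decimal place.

SE(p̂) = √[p(1−p)/n] = √[0.2500/1018] = 0.01567.
E = z × SE = 1.96 × 0.01567 = 0.03072, or 3.1 percentage points.

3.1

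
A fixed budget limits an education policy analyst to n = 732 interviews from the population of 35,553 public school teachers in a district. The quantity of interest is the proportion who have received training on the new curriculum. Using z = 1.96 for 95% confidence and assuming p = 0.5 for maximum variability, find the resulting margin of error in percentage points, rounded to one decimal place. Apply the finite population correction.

Finite-population factor: (N−n)/(N−1) = (35553−732)/(35553−1) = 0.9794.
SE(p̂) = √[p(1−p)/n · (N−n)/(N−1)] = √[0.2500/732 × 0.9794] = 0.01829.
E = z × SE = 1.96 × 0.01829 = 0.03585 ≈ 3.6 percentage points.

3.6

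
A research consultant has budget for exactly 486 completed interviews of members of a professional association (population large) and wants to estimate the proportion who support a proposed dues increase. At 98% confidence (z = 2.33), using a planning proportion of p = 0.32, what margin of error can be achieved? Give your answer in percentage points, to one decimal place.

SE(p̂) = √[p(1−p)/n] = √[0.2176/486] = 0.02116.
E = z × SE = 2.33 × 0.02116 = 0.04930, or 4.9 percentage points.

4.9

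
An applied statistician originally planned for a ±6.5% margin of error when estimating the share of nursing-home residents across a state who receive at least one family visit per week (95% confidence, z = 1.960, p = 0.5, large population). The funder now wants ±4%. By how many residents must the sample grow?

At ±6.5%: n = 1.960² × 0.2500 / 0.065² ≈ 227.31 → 228.
At ±4%: n = 1.960² × 0.2500 / 0.040² ≈ 600.25 → 601.
Additional respondents: 601 − 228 = 373.

373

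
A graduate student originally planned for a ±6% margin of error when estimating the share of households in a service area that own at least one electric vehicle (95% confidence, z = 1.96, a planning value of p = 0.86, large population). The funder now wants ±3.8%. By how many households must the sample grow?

192

At ±6%: n = 1.96² × 0.1204 / 0.060² ≈ 128.48 → 129.
At ±3.8%: n = 1.96² × 0.1204 / 0.038² ≈ 320.31 → 321.
Additional respondents: 321 − 129 = 192.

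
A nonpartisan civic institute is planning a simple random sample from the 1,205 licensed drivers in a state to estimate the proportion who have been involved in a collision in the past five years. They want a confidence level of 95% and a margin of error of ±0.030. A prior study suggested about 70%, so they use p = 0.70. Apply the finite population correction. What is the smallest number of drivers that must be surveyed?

For 95% confidence, z = 1.96.
Unadjusted: n₀ = 1.96² × 0.70 × 0.30 / 0.030² ≈ 896.37, so n₀ = 897.
Finite population correction with N = 1,205: n = n₀ / (1 + (n₀−1)/N) = 897 / (1 + 896/1205) = 897 / 1.7436 ≈ 514.46.
Rounding up, n = 515.

515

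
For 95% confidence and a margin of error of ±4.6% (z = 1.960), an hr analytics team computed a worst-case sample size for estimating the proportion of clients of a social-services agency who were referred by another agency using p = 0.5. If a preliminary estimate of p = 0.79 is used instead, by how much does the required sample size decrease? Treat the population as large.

Conservative (p = 0.5): n = 1.960² × 0.25 / 0.046² ≈ 453.88 → 454.
Using p = 0.79: p(1−p) = 0.1659, so n = 1.960² × 0.1659 / 0.046² ≈ 301.19 → 302.
Reduction: 454 − 302 = 152.

152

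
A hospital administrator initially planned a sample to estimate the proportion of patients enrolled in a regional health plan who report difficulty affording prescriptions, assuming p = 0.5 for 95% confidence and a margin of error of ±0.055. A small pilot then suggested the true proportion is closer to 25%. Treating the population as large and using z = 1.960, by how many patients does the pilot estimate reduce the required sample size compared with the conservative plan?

79

Conservative (p = 0.5): n = 1.960² × 0.25 / 0.055² ≈ 317.49 → 318.
Using p = 0.25: p(1−p) = 0.1875, so n = 1.960² × 0.1875 / 0.055² ≈ 238.12 → 239.
Reduction: 318 − 239 = 79.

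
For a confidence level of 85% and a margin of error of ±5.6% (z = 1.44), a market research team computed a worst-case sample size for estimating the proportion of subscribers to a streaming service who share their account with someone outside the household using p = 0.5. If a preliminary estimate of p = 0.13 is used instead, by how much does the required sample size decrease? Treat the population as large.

Conservative (p = 0.5): n = 1.44² × 0.25 / 0.056² ≈ 165.31 → 166.
Using p = 0.13: p(1−p) = 0.1131, so n = 1.44² × 0.1131 / 0.056² ≈ 74.78 → 75.
Reduction: 166 − 75 = 91.

91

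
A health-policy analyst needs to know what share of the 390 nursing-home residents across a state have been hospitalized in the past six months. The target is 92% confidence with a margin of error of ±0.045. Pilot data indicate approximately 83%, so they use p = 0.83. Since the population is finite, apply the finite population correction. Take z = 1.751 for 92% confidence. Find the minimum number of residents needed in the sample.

Unadjusted: n₀ = 1.751² × 0.83 × 0.17 / 0.045² ≈ 213.64, so n₀ = 214.
Finite population correction with N = 390: n = n₀ / (1 + (n₀−1)/N) = 214 / (1 + 213/390) = 214 / 1.5462 ≈ 138.41.
Rounding up, n = 139.

139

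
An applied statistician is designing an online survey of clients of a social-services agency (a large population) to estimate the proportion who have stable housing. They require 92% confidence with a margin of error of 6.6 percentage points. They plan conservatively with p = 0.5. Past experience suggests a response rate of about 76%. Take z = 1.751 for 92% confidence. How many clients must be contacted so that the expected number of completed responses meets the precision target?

Completed interviews needed: n₀ = 1.751² × 0.2500 / 0.066² ≈ 175.96 → 176.
At a 76% response rate, contacts needed = 176 / 0.76 ≈ 231.58 → 232.

232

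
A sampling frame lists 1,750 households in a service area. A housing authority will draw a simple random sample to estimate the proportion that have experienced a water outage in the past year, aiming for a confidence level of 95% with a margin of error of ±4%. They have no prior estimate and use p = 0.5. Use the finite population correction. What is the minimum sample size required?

448

For 95% confidence, z = 1.960.
Unadjusted: n₀ = 1.960² × 0.50 × 0.50 / 0.040² ≈ 600.25, so n₀ = 601.
Finite population correction with N = 1,750: n = n₀ / (1 + (n₀−1)/N) = 601 / (1 + 600/1750) = 601 / 1.3429 ≈ 447.55.
Rounding up, n = 448.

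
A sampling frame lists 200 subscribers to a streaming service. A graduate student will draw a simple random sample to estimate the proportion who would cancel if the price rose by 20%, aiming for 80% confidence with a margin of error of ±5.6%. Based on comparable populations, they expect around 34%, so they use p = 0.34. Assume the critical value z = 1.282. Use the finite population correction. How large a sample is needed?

75

Unadjusted: n₀ = 1.282² × 0.34 × 0.66 / 0.056² ≈ 117.60, so n₀ = 118.
Finite population correction with N = 200: n = n₀ / (1 + (n₀−1)/N) = 118 / (1 + 117/200) = 118 / 1.5850 ≈ 74.45.
Rounding up, n = 75.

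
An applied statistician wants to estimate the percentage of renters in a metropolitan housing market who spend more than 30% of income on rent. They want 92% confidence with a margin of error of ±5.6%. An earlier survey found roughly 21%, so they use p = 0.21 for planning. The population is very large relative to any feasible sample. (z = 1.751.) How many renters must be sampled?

163

With p = 0.21, p(1−p) = 0.1659.
n = z²·p(1−p)/E² = 1.751² × 0.1659 / 0.056² = 3.0660 × 0.1659 / 0.003136 ≈ 162.20.
Rounding up gives n = 163.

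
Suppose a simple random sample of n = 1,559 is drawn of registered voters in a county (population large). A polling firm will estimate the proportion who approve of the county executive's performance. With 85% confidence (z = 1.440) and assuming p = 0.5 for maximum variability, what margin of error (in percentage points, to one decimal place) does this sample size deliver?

1.8

SE(p̂) = √[p(1−p)/n] = √[0.2500/1559] = 0.01266.
E = z × SE = 1.440 × 0.01266 = 0.01824, or 1.8 percentage points.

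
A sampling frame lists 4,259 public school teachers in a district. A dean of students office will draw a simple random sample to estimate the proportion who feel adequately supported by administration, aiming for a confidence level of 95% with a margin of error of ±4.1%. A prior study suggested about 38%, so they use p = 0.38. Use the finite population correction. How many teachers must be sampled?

For 95% confidence, z = 1.960.
Unadjusted: n₀ = 1.960² × 0.38 × 0.62 / 0.041² ≈ 538.42, so n₀ = 539.
Finite population correction with N = 4,259: n = n₀ / (1 + (n₀−1)/N) = 539 / (1 + 538/4259) = 539 / 1.1263 ≈ 478.55.
Rounding up, n = 479.

479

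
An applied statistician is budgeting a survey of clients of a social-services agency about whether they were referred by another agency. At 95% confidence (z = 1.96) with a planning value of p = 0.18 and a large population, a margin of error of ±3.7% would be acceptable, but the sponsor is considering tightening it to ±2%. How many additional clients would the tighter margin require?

1003

At ±3.7%: n = 1.96² × 0.1476 / 0.037² ≈ 414.19 → 415.
At ±2%: n = 1.96² × 0.1476 / 0.020² ≈ 1417.55 → 1418.
Additional respondents: 1418 − 415 = 1003.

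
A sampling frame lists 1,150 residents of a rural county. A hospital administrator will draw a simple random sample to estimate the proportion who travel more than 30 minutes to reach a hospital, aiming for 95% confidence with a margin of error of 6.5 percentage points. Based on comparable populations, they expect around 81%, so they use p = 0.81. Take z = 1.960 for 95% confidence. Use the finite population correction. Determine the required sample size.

Unadjusted: n₀ = 1.960² × 0.81 × 0.19 / 0.065² ≈ 139.93, so n₀ = 140.
Finite population correction with N = 1,150: n = n₀ / (1 + (n₀−1)/N) = 140 / (1 + 139/1150) = 140 / 1.1209 ≈ 124.90.
Rounding up, n = 125.

125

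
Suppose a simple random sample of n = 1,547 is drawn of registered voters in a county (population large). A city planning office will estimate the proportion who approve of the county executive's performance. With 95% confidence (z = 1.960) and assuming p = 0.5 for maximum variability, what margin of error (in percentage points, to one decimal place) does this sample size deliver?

2.5

SE(p̂) = √[p(1−p)/n] = √[0.2500/1547] = 0.01271.
E = z × SE = 1.960 × 0.01271 = 0.02492, or 2.5 percentage points.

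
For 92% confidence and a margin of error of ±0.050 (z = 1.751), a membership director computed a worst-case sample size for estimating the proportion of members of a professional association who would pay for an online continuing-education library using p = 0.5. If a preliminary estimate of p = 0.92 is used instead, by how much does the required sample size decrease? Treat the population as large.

216

Conservative (p = 0.5): n = 1.751² × 0.25 / 0.050² ≈ 306.60 → 307.
Using p = 0.92: p(1−p) = 0.0736, so n = 1.751² × 0.0736 / 0.050² ≈ 90.26 → 91.
Reduction: 307 − 91 = 216.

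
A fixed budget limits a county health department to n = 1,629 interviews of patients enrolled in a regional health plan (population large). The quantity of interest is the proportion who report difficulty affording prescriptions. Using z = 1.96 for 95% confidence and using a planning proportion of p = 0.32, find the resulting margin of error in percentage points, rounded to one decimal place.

SE(p̂) = √[p(1−p)/n] = √[0.2176/1629] = 0.01156.
E = z × SE = 1.96 × 0.01156 = 0.02265, or 2.3 percentage points.

2.3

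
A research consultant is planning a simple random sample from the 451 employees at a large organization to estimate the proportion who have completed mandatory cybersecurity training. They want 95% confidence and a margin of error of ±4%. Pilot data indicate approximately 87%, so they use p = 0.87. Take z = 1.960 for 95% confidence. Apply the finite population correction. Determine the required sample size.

Unadjusted: n₀ = 1.960² × 0.87 × 0.13 / 0.040² ≈ 271.55, so n₀ = 272.
Finite population correction with N = 451: n = n₀ / (1 + (n₀−1)/N) = 272 / (1 + 271/451) = 272 / 1.6009 ≈ 169.91.
Rounding up, n = 170.

170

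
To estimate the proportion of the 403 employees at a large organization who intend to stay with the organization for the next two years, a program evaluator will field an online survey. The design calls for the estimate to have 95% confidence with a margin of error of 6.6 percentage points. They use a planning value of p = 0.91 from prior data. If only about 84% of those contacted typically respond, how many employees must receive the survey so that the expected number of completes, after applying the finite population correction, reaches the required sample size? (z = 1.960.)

74

Completed interviews needed (unadjusted): n₀ = 1.960² × 0.0819 / 0.066² ≈ 72.23 → 73.
FPC for N = 403: n = 73 / (1 + 72/403) = 73 / 1.1787 ≈ 61.93 → 62.
At an 84% response rate, contacts needed = 62 / 0.84 ≈ 73.81 → 74.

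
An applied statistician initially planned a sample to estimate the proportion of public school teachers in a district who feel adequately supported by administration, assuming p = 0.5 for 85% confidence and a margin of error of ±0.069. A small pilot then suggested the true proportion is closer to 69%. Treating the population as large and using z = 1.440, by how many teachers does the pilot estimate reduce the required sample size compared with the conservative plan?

Conservative (p = 0.5): n = 1.440² × 0.25 / 0.069² ≈ 108.88 → 109.
Using p = 0.69: p(1−p) = 0.2139, so n = 1.440² × 0.2139 / 0.069² ≈ 93.16 → 94.
Reduction: 109 − 94 = 15.

15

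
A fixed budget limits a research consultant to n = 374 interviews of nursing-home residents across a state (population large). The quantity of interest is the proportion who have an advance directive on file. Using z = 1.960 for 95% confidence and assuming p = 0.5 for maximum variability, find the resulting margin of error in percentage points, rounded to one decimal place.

SE(p̂) = √[p(1−p)/n] = √[0.2500/374] = 0.02585.
E = z × SE = 1.960 × 0.02585 = 0.05067, or 5.1 percentage points.

5.1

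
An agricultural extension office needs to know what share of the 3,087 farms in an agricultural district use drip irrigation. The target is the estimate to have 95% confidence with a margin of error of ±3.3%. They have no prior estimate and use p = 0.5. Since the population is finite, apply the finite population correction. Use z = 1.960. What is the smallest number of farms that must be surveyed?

687

Unadjusted: n₀ = 1.960² × 0.50 × 0.50 / 0.033² ≈ 881.91, so n₀ = 882.
Finite population correction with N = 3,087: n = n₀ / (1 + (n₀−1)/N) = 882 / (1 + 881/3087) = 882 / 1.2854 ≈ 686.17.
Rounding up, n = 687.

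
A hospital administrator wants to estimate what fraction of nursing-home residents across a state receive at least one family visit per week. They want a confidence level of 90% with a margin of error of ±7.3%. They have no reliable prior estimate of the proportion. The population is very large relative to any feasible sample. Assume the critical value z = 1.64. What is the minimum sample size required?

127

With no prior estimate, use p = 0.5, giving p(1−p) = 0.25.
n = z²·p(1−p)/E² = 1.64² × 0.2500 / 0.073² = 2.6896 × 0.2500 / 0.005329 ≈ 126.18.
Rounding up gives n = 127.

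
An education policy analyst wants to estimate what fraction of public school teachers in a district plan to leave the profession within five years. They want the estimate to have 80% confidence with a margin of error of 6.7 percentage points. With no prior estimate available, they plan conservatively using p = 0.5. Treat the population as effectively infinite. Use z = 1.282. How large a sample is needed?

With p = 0.5, p(1−p) = 0.25.
n = z²·p(1−p)/E² = 1.282² × 0.2500 / 0.067² = 1.6435 × 0.2500 / 0.004489 ≈ 91.53.
Rounding up gives n = 92.

92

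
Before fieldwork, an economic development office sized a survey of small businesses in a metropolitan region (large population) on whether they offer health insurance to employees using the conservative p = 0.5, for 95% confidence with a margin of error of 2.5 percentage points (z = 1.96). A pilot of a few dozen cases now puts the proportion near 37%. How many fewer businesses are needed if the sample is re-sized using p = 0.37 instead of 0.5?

104

Conservative (p = 0.5): n = 1.96² × 0.25 / 0.025² ≈ 1536.64 → 1537.
Using p = 0.37: p(1−p) = 0.2331, so n = 1.96² × 0.2331 / 0.025² ≈ 1432.76 → 1433.
Reduction: 1537 − 1433 = 104.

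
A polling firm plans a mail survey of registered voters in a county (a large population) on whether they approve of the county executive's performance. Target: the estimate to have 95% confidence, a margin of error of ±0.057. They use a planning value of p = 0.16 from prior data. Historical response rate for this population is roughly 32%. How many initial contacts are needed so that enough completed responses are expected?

For 95% confidence, z = 1.960.
Completed interviews needed: n₀ = 1.960² × 0.1344 / 0.057² ≈ 158.91 → 159.
At a 32% response rate, contacts needed = 159 / 0.32 ≈ 496.88 → 497.

497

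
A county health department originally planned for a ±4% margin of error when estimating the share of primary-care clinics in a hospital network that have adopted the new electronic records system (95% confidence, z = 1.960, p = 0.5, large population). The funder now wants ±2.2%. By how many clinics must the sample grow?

1384

At ±4%: n = 1.960² × 0.2500 / 0.040² ≈ 600.25 → 601.
At ±2.2%: n = 1.960² × 0.2500 / 0.022² ≈ 1984.30 → 1985.
Additional respondents: 1985 − 601 = 1384.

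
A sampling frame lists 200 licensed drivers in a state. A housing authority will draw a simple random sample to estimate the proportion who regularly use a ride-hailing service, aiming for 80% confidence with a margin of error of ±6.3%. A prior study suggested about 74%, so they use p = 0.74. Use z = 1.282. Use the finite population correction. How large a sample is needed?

Unadjusted: n₀ = 1.282² × 0.74 × 0.26 / 0.063² ≈ 79.67, so n₀ = 80.
Finite population correction with N = 200: n = n₀ / (1 + (n₀−1)/N) = 80 / (1 + 79/200) = 80 / 1.3950 ≈ 57.35.
Rounding up, n = 58.

58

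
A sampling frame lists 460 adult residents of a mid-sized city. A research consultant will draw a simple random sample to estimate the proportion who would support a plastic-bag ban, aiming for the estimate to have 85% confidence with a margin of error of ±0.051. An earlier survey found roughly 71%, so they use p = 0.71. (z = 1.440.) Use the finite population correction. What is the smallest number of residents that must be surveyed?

Unadjusted: n₀ = 1.440² × 0.71 × 0.29 / 0.051² ≈ 164.15, so n₀ = 165.
Finite population correction with N = 460: n = n₀ / (1 + (n₀−1)/N) = 165 / (1 + 164/460) = 165 / 1.3565 ≈ 121.63.
Rounding up, n = 122.

122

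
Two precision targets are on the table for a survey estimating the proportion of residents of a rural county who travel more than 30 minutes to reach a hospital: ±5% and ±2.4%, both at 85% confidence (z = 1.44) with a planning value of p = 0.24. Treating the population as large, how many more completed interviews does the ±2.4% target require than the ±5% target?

505

At ±5%: n = 1.44² × 0.1824 / 0.050² ≈ 151.29 → 152.
At ±2.4%: n = 1.44² × 0.1824 / 0.024² ≈ 656.64 → 657.
Additional respondents: 657 − 152 = 505.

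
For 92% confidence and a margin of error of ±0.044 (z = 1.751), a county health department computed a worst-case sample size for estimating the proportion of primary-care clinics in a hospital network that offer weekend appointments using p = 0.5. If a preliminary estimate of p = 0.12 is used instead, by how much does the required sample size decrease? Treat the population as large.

Conservative (p = 0.5): n = 1.751² × 0.25 / 0.044² ≈ 395.92 → 396.
Using p = 0.12: p(1−p) = 0.1056, so n = 1.751² × 0.1056 / 0.044² ≈ 167.24 → 168.
Reduction: 396 − 168 = 228.

228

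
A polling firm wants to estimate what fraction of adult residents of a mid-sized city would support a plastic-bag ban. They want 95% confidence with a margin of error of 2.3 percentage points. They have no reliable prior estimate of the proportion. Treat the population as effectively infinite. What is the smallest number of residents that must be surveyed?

1816

For 95% confidence, z = 1.960.
With no prior estimate, use p = 0.5, giving p(1−p) = 0.25.
n = z²·p(1−p)/E² = 1.960² × 0.2500 / 0.023² = 3.8416 × 0.2500 / 0.000529 ≈ 1815.50.
Rounding up gives n = 1816.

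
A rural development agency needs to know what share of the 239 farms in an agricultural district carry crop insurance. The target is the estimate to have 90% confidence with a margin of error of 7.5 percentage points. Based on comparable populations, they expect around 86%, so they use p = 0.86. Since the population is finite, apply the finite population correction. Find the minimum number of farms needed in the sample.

47

For 90% confidence, z = 1.645.
Unadjusted: n₀ = 1.645² × 0.86 × 0.14 / 0.075² ≈ 57.92, so n₀ = 58.
Finite population correction with N = 239: n = n₀ / (1 + (n₀−1)/N) = 58 / (1 + 57/239) = 58 / 1.2385 ≈ 46.83.
Rounding up, n = 47.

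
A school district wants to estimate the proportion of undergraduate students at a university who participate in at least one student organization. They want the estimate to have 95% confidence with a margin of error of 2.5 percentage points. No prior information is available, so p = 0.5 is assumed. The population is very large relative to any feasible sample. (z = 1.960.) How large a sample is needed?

With p = 0.5, p(1−p) = 0.25.
n = z²·p(1−p)/E² = 1.960² × 0.2500 / 0.025² = 3.8416 × 0.2500 / 0.000625 ≈ 1536.64.
Rounding up gives n = 1537.

1537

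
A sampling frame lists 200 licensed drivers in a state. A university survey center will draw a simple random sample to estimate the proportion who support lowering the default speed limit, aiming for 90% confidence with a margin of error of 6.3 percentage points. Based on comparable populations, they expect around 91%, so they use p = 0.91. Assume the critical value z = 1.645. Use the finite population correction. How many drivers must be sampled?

Unadjusted: n₀ = 1.645² × 0.91 × 0.09 / 0.063² ≈ 55.84, so n₀ = 56.
Finite population correction with N = 200: n = n₀ / (1 + (n₀−1)/N) = 56 / (1 + 55/200) = 56 / 1.2750 ≈ 43.92.
Rounding up, n = 44.

44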